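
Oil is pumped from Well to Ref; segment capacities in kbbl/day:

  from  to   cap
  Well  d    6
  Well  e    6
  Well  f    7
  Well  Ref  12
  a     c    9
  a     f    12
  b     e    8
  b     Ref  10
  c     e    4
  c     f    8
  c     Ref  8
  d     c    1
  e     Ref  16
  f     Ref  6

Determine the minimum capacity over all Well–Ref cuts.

25

Augment Well→Ref: bottleneck 12, flow now 12.
Augment Well→e→Ref: bottleneck 6, flow now 18.
Augment Well→f→Ref: bottleneck 6, flow now 24.
Augment Well→d→c→Ref: bottleneck 1, flow now 25.
No augmenting path remains; maximum flow = 25.
By max-flow min-cut, the minimum cut capacity equals the max flow.
In the residual graph, reachable from Well: {Well, d, f}.
Min-cut edges: Well→e (6), Well→Ref (12), d→c (1), f→Ref (6); capacity 6 + 12 + 1 + 6 = 25.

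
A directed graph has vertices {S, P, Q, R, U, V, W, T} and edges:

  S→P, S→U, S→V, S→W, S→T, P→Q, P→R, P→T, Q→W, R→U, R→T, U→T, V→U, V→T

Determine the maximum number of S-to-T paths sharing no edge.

Assign every edge capacity 1; by Menger, the answer equals the max flow.
Path S→T (+1); total 1.
Path S→P→T (+1); total 2.
Path S→U→T (+1); total 3.
Path S→V→T (+1); total 4.
No residual S→T path; max flow = 4.
Certifying cut of size 4: {S→P, S→T, S→U, S→V}.

4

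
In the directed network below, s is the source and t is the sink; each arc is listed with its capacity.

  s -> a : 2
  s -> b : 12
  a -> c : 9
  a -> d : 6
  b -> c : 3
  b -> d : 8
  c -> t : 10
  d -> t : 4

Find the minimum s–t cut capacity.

9

Augment s→a→c→t: bottleneck 2, flow now 2.
Augment s→b→c→t: bottleneck 3, flow now 5.
Augment s→b→d→t: bottleneck 4, flow now 9.
No augmenting path remains; maximum flow = 9.
By max-flow min-cut, the minimum cut capacity equals the max flow.
In the residual graph, reachable from s: {s, b, d}.
Min-cut edges: s→a (2), b→c (3), d→t (4); capacity 2 + 3 + 4 = 9.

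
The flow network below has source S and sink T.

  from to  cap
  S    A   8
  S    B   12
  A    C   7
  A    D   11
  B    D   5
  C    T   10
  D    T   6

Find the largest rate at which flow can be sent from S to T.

Augment S→A→C→T: bottleneck 7, flow now 7.
Augment S→A→D→T: bottleneck 1, flow now 8.
Augment S→B→D→T: bottleneck 5, flow now 13.
No augmenting path remains; maximum flow = 13.
In the residual graph, reachable from S: {S, B}.
Min-cut edges: S→A (8), B→D (5); capacity 8 + 5 = 13.
This cut is saturated, so no flow can exceed 13.

13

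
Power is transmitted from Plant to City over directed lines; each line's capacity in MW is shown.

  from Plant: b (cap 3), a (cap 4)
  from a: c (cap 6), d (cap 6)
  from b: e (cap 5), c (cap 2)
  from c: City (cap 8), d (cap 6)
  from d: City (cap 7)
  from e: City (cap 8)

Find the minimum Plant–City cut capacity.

7

Augment Plant→a→c→City: bottleneck 4, flow now 4.
Augment Plant→b→c→City: bottleneck 2, flow now 6.
Augment Plant→b→e→City: bottleneck 1, flow now 7.
No augmenting path remains; maximum flow = 7.
By max-flow min-cut, the minimum cut capacity equals the max flow.
In the residual graph, reachable from Plant: {Plant}.
Min-cut edges: Plant→a (4), Plant→b (3); capacity 4 + 3 = 7.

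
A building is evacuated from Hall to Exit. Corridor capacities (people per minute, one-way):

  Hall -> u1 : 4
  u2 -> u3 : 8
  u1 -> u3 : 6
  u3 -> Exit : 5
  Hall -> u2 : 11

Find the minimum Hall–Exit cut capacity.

Augment Hall→u1→u3→Exit: bottleneck 4, flow now 4.
Augment Hall→u2→u3→Exit: bottleneck 1, flow now 5.
No augmenting path remains; maximum flow = 5.
By max-flow min-cut, the minimum cut capacity equals the max flow.
In the residual graph, reachable from Hall: {Hall, u1, u2, u3}.
Min-cut edges: u3→Exit (5); capacity 5 = 5.

5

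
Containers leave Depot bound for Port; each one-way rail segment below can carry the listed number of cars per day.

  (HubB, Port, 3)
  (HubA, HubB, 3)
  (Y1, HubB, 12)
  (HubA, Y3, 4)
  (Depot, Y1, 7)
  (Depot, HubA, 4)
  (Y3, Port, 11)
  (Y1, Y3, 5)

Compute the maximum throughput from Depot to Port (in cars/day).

Augment Depot→Y1→Y3→Port: bottleneck 5, flow now 5.
Augment Depot→Y1→HubB→Port: bottleneck 2, flow now 7.
Augment Depot→HubA→Y3→Port: bottleneck 4, flow now 11.
No augmenting path remains; maximum flow = 11.
In the residual graph, reachable from Depot: {Depot}.
Min-cut edges: Depot→Y1 (7), Depot→HubA (4); capacity 7 + 4 = 11.
This cut is saturated, so no flow can exceed 11.

11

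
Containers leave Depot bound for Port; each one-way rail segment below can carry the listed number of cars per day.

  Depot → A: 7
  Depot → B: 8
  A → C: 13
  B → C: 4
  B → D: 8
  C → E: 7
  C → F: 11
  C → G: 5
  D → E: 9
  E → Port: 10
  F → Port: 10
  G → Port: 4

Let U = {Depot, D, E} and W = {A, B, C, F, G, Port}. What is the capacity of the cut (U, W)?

Edges leaving {Depot, D, E}: Depot→A (7), Depot→B (8), E→Port (10).
Cut capacity = 7 + 8 + 10 = 25.

25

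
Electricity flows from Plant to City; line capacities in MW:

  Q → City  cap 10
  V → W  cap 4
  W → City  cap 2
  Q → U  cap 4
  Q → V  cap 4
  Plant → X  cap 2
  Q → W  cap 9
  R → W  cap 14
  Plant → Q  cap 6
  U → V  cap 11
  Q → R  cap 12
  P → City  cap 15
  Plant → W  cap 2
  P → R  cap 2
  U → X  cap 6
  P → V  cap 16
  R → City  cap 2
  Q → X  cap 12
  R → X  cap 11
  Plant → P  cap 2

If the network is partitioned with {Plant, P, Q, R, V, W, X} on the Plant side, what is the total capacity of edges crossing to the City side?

33

Edges leaving {Plant, P, Q, R, V, W, X}: P→City (15), Q→U (4), Q→City (10), R→City (2), W→City (2).
Cut capacity = 15 + 4 + 10 + 2 + 2 = 33.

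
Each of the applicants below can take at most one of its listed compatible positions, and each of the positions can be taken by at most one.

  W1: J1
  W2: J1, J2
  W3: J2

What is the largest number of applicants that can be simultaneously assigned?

2

Unit-capacity flow: source→left, listed edges, right→sink; max matching = max flow.
Augmenting path W1→J1 (+1); matched 1.
Augmenting path W2→J2 (+1); matched 2.
No augmenting path remains; maximum matching = 2.
König certificate: {J1, J2} is a vertex cover of size 2 (every listed pair touches it), so no matching can be larger.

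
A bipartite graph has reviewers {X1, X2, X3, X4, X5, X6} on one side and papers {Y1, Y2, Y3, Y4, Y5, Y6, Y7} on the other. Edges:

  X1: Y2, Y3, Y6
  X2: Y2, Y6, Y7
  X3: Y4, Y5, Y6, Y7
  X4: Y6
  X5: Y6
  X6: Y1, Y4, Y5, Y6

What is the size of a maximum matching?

5

Unit-capacity flow: source→left, listed edges, right→sink; max matching = max flow.
Augmenting path X1→Y2 (+1); matched 1.
Augmenting path X2→Y6 (+1); matched 2.
Augmenting path X3→Y4 (+1); matched 3.
Augmenting path X6→Y1 (+1); matched 4.
Augmenting path X4→Y6→X2→Y7 (+1); matched 5.
No augmenting path remains; maximum matching = 5.
König certificate: {X1, X2, X3, X6, Y6} is a vertex cover of size 5 (every listed pair touches it), so no matching can be larger.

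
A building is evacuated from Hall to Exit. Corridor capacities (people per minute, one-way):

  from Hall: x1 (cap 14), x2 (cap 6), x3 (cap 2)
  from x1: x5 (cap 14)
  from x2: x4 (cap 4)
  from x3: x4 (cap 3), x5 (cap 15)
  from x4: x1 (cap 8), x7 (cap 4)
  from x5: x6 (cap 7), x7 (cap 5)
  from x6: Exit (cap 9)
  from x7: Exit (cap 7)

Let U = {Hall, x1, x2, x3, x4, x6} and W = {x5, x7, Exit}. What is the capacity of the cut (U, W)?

Edges leaving {Hall, x1, x2, x3, x4, x6}: x1→x5 (14), x3→x5 (15), x4→x7 (4), x6→Exit (9).
Cut capacity = 14 + 15 + 4 + 9 = 42.

42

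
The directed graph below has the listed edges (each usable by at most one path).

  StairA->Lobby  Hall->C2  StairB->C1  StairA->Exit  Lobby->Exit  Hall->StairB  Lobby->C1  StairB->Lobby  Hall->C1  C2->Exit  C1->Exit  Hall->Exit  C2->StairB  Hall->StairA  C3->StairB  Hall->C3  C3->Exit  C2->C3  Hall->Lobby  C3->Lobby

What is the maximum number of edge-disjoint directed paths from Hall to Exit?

Assign every edge capacity 1; by Menger, the answer equals the max flow.
Path Hall→Exit (+1); total 1.
Path Hall→StairA→Exit (+1); total 2.
Path Hall→C2→Exit (+1); total 3.
Path Hall→Lobby→Exit (+1); total 4.
Path Hall→C1→Exit (+1); total 5.
Path Hall→C3→Exit (+1); total 6.
No residual Hall→Exit path; max flow = 6.
Certifying cut of size 6: {C1→Exit, Hall→C2, Hall→C3, Hall→Exit, Hall→StairA, Lobby→Exit}.

6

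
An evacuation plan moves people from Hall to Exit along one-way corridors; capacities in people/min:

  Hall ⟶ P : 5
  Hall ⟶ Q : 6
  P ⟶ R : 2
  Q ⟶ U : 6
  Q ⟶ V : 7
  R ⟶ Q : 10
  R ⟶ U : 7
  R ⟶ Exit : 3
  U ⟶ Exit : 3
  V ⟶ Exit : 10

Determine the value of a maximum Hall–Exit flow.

8

Augment Hall→P→R→Exit: bottleneck 2, flow now 2.
Augment Hall→Q→U→Exit: bottleneck 3, flow now 5.
Augment Hall→Q→V→Exit: bottleneck 3, flow now 8.
No augmenting path remains; maximum flow = 8.
In the residual graph, reachable from Hall: {Hall, P}.
Min-cut edges: Hall→Q (6), P→R (2); capacity 6 + 2 = 8.
This cut is saturated, so no flow can exceed 8.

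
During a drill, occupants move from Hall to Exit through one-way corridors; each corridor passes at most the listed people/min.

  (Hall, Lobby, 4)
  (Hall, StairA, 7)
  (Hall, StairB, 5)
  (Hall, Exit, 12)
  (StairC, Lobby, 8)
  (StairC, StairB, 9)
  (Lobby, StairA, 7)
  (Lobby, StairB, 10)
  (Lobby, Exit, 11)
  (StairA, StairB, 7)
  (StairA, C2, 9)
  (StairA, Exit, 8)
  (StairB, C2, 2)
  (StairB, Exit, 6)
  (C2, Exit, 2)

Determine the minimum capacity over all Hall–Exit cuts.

Augment Hall→Exit: bottleneck 12, flow now 12.
Augment Hall→Lobby→Exit: bottleneck 4, flow now 16.
Augment Hall→StairA→Exit: bottleneck 7, flow now 23.
Augment Hall→StairB→Exit: bottleneck 5, flow now 28.
No augmenting path remains; maximum flow = 28.
By max-flow min-cut, the minimum cut capacity equals the max flow.
In the residual graph, reachable from Hall: {Hall}.
Min-cut edges: Hall→Lobby (4), Hall→StairA (7), Hall→StairB (5), Hall→Exit (12); capacity 4 + 7 + 5 + 12 = 28.

28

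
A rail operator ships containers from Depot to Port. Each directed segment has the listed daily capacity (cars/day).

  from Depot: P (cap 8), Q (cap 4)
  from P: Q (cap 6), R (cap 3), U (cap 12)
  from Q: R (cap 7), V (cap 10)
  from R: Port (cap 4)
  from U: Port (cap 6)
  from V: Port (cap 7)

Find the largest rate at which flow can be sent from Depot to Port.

Augment Depot→P→R→Port: bottleneck 3, flow now 3.
Augment Depot→P→U→Port: bottleneck 5, flow now 8.
Augment Depot→Q→R→Port: bottleneck 1, flow now 9.
Augment Depot→Q→V→Port: bottleneck 3, flow now 12.
No augmenting path remains; maximum flow = 12.
In the residual graph, reachable from Depot: {Depot}.
Min-cut edges: Depot→P (8), Depot→Q (4); capacity 8 + 4 = 12.
This cut is saturated, so no flow can exceed 12.

12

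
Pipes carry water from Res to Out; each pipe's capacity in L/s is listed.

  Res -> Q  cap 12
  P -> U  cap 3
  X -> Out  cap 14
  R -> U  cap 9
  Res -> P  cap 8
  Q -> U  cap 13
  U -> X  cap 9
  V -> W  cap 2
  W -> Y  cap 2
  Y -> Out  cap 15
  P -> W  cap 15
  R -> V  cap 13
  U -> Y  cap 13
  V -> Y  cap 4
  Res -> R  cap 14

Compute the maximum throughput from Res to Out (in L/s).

Augment Res→P→U→X→Out: bottleneck 3, flow now 3.
Augment Res→P→W→Y→Out: bottleneck 2, flow now 5.
Augment Res→Q→U→X→Out: bottleneck 6, flow now 11.
Augment Res→Q→U→Y→Out: bottleneck 6, flow now 17.
Augment Res→R→U→Y→Out: bottleneck 7, flow now 24.
No augmenting path remains; maximum flow = 24.
In the residual graph, reachable from Res: {Res, P, Q, R, U, V, W, Y}.
Min-cut edges: U→X (9), Y→Out (15); capacity 9 + 15 = 24.
This cut is saturated, so no flow can exceed 24.

24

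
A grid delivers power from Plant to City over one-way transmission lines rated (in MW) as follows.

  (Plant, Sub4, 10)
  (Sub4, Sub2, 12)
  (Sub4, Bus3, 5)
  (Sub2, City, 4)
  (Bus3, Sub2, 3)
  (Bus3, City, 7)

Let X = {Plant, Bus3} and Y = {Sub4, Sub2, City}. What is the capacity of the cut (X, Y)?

Edges leaving {Plant, Bus3}: Plant→Sub4 (10), Bus3→Sub2 (3), Bus3→City (7).
Cut capacity = 10 + 3 + 7 = 20.

20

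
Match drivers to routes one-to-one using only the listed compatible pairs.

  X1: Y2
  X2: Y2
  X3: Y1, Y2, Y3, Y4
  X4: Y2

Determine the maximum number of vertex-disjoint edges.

2

Unit-capacity flow: source→left, listed edges, right→sink; max matching = max flow.
Augmenting path X1→Y2 (+1); matched 1.
Augmenting path X3→Y1 (+1); matched 2.
No augmenting path remains; maximum matching = 2.
König certificate: {X3, Y2} is a vertex cover of size 2 (every listed pair touches it), so no matching can be larger.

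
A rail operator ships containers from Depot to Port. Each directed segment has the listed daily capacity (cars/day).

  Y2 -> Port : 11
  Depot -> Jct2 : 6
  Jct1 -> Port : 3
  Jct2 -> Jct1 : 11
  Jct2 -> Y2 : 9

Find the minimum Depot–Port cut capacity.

Augment Depot→Jct2→Jct1→Port: bottleneck 3, flow now 3.
Augment Depot→Jct2→Y2→Port: bottleneck 3, flow now 6.
No augmenting path remains; maximum flow = 6.
By max-flow min-cut, the minimum cut capacity equals the max flow.
In the residual graph, reachable from Depot: {Depot}.
Min-cut edges: Depot→Jct2 (6); capacity 6 = 6.

6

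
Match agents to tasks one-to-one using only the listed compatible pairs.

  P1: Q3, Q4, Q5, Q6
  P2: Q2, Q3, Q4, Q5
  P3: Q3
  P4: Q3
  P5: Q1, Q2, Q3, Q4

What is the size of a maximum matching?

Unit-capacity flow: source→left, listed edges, right→sink; max matching = max flow.
Augmenting path P1→Q3 (+1); matched 1.
Augmenting path P2→Q2 (+1); matched 2.
Augmenting path P5→Q1 (+1); matched 3.
Augmenting path P3→Q3→P1→Q4 (+1); matched 4.
No augmenting path remains; maximum matching = 4.
König certificate: {P1, P2, P5, Q3} is a vertex cover of size 4 (every listed pair touches it), so no matching can be larger.

4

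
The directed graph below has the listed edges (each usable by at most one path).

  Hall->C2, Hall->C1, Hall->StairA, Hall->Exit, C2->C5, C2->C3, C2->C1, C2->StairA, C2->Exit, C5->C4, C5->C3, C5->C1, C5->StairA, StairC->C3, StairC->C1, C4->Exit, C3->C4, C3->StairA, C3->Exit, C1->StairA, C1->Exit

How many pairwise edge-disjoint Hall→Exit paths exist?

3

Assign every edge capacity 1; by Menger, the answer equals the max flow.
Path Hall→Exit (+1); total 1.
Path Hall→C2→Exit (+1); total 2.
Path Hall→C1→Exit (+1); total 3.
No residual Hall→Exit path; max flow = 3.
Certifying cut of size 3: {Hall→C1, Hall→C2, Hall→Exit}.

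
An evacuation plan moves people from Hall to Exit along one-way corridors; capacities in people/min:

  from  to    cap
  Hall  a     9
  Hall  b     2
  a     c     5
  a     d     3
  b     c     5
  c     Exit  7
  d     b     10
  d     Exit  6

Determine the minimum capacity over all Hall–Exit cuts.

10

Augment Hall→a→c→Exit: bottleneck 5, flow now 5.
Augment Hall→a→d→Exit: bottleneck 3, flow now 8.
Augment Hall→b→c→Exit: bottleneck 2, flow now 10.
No augmenting path remains; maximum flow = 10.
By max-flow min-cut, the minimum cut capacity equals the max flow.
In the residual graph, reachable from Hall: {Hall, a}.
Min-cut edges: Hall→b (2), a→c (5), a→d (3); capacity 2 + 5 + 3 = 10.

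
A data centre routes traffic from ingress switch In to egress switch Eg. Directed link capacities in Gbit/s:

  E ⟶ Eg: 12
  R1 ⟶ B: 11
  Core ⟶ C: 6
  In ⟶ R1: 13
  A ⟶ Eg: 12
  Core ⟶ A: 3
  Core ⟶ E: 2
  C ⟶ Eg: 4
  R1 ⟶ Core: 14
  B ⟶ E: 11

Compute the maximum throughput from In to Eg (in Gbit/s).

Augment In→R1→Core→A→Eg: bottleneck 3, flow now 3.
Augment In→R1→Core→C→Eg: bottleneck 4, flow now 7.
Augment In→R1→Core→E→Eg: bottleneck 2, flow now 9.
Augment In→R1→B→E→Eg: bottleneck 4, flow now 13.
No augmenting path remains; maximum flow = 13.
In the residual graph, reachable from In: {In}.
Min-cut edges: In→R1 (13); capacity 13 = 13.
This cut is saturated, so no flow can exceed 13.

13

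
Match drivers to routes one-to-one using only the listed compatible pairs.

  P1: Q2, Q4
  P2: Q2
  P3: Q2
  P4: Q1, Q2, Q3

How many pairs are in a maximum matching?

Unit-capacity flow: source→left, listed edges, right→sink; max matching = max flow.
Augmenting path P1→Q2 (+1); matched 1.
Augmenting path P4→Q1 (+1); matched 2.
Augmenting path P2→Q2→P1→Q4 (+1); matched 3.
No augmenting path remains; maximum matching = 3.
König certificate: {P1, P4, Q2} is a vertex cover of size 3 (every listed pair touches it), so no matching can be larger.

3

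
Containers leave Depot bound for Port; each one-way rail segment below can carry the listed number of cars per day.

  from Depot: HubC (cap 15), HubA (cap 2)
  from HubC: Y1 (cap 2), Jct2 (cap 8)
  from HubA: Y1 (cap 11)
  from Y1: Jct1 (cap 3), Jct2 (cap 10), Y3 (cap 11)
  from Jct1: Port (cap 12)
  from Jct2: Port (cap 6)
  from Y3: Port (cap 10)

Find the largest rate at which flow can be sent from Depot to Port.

Augment Depot→HubC→Jct2→Port: bottleneck 6, flow now 6.
Augment Depot→HubC→Y1→Jct1→Port: bottleneck 2, flow now 8.
Augment Depot→HubA→Y1→Jct1→Port: bottleneck 1, flow now 9.
Augment Depot→HubA→Y1→Y3→Port: bottleneck 1, flow now 10.
No augmenting path remains; maximum flow = 10.
In the residual graph, reachable from Depot: {Depot, HubC, Jct2}.
Min-cut edges: Depot→HubA (2), HubC→Y1 (2), Jct2→Port (6); capacity 2 + 2 + 6 = 10.
This cut is saturated, so no flow can exceed 10.

10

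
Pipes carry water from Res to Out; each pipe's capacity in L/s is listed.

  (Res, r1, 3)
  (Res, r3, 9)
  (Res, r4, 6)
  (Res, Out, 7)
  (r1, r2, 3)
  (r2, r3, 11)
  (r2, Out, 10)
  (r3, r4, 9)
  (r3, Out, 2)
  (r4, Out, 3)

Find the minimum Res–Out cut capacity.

15

Augment Res→Out: bottleneck 7, flow now 7.
Augment Res→r3→Out: bottleneck 2, flow now 9.
Augment Res→r4→Out: bottleneck 3, flow now 12.
Augment Res→r1→r2→Out: bottleneck 3, flow now 15.
No augmenting path remains; maximum flow = 15.
By max-flow min-cut, the minimum cut capacity equals the max flow.
In the residual graph, reachable from Res: {Res, r3, r4}.
Min-cut edges: Res→r1 (3), Res→Out (7), r3→Out (2), r4→Out (3); capacity 3 + 7 + 2 + 3 = 15.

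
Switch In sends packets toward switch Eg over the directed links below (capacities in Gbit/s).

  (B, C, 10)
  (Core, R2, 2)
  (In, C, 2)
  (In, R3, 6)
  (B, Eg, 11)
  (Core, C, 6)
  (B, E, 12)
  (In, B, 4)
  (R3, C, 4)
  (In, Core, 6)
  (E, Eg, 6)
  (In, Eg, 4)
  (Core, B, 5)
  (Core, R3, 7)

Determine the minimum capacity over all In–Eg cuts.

Augment In→Eg: bottleneck 4, flow now 4.
Augment In→B→Eg: bottleneck 4, flow now 8.
Augment In→Core→B→Eg: bottleneck 5, flow now 13.
No augmenting path remains; maximum flow = 13.
By max-flow min-cut, the minimum cut capacity equals the max flow.
In the residual graph, reachable from In: {In, Core, R3, C, R2}.
Min-cut edges: In→B (4), In→Eg (4), Core→B (5); capacity 4 + 4 + 5 = 13.

13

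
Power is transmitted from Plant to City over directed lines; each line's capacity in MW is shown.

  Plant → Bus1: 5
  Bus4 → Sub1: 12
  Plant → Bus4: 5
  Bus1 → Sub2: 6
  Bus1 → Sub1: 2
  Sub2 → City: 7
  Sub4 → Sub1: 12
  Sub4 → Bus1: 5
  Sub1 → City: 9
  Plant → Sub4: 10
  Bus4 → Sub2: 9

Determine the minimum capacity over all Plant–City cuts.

16

Augment Plant→Bus1→Sub1→City: bottleneck 2, flow now 2.
Augment Plant→Bus1→Sub2→City: bottleneck 3, flow now 5.
Augment Plant→Bus4→Sub1→City: bottleneck 5, flow now 10.
Augment Plant→Sub4→Sub1→City: bottleneck 2, flow now 12.
Augment Plant→Sub4→Bus1→Sub2→City: bottleneck 3, flow now 15.
Augment Plant→Sub4→Sub1→Bus4→Sub2→City: bottleneck 1, flow now 16. (uses reverse residual edge)
No augmenting path remains; maximum flow = 16.
By max-flow min-cut, the minimum cut capacity equals the max flow.
In the residual graph, reachable from Plant: {Plant, Bus1, Bus4, Sub4, Sub1, Sub2}.
Min-cut edges: Sub1→City (9), Sub2→City (7); capacity 9 + 7 = 16.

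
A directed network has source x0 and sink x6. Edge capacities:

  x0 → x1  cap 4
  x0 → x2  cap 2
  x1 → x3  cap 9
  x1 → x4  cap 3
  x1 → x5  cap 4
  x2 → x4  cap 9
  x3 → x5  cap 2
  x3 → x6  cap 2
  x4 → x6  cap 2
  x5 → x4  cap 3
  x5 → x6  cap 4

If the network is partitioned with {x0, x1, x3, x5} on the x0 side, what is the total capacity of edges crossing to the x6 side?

14

Edges leaving {x0, x1, x3, x5}: x0→x2 (2), x1→x4 (3), x3→x6 (2), x5→x4 (3), x5→x6 (4).
Cut capacity = 2 + 3 + 2 + 3 + 4 = 14.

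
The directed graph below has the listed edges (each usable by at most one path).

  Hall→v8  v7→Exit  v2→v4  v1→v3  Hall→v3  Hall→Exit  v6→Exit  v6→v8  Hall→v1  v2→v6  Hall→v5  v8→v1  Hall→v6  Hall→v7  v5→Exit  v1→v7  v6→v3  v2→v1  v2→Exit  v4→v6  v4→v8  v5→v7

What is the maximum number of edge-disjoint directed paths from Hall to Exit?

Assign every edge capacity 1; by Menger, the answer equals the max flow.
Path Hall→Exit (+1); total 1.
Path Hall→v5→Exit (+1); total 2.
Path Hall→v6→Exit (+1); total 3.
Path Hall→v7→Exit (+1); total 4.
No residual Hall→Exit path; max flow = 4.
Certifying cut of size 4: {Hall→Exit, Hall→v5, Hall→v6, v7→Exit}.

4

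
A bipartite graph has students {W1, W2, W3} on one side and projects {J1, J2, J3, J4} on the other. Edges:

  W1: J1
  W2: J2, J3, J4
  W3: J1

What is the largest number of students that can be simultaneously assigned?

Unit-capacity flow: source→left, listed edges, right→sink; max matching = max flow.
Augmenting path W1→J1 (+1); matched 1.
Augmenting path W2→J2 (+1); matched 2.
No augmenting path remains; maximum matching = 2.
König certificate: {W2, J1} is a vertex cover of size 2 (every listed pair touches it), so no matching can be larger.

2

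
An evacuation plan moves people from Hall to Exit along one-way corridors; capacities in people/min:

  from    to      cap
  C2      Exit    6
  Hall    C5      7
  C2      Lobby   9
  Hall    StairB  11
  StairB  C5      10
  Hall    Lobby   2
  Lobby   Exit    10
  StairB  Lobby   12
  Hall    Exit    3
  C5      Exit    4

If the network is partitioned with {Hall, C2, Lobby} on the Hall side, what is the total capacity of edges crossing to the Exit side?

37

Edges leaving {Hall, C2, Lobby}: Hall→StairB (11), Hall→C5 (7), Hall→Exit (3), C2→Exit (6), Lobby→Exit (10).
Cut capacity = 11 + 7 + 3 + 6 + 10 = 37.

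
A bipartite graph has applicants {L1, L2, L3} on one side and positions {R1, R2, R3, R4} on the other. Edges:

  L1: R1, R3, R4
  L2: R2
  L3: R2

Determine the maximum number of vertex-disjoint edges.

Unit-capacity flow: source→left, listed edges, right→sink; max matching = max flow.
Augmenting path L1→R1 (+1); matched 1.
Augmenting path L2→R2 (+1); matched 2.
No augmenting path remains; maximum matching = 2.
König certificate: {L1, R2} is a vertex cover of size 2 (every listed pair touches it), so no matching can be larger.

2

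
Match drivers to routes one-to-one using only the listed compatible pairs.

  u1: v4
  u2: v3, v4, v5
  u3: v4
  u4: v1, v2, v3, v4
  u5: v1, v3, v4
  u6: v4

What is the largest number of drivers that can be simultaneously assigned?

Unit-capacity flow: source→left, listed edges, right→sink; max matching = max flow.
Augmenting path u1→v4 (+1); matched 1.
Augmenting path u2→v3 (+1); matched 2.
Augmenting path u4→v1 (+1); matched 3.
Augmenting path u5→v1→u4→v2 (+1); matched 4.
No augmenting path remains; maximum matching = 4.
König certificate: {u2, u4, u5, v4} is a vertex cover of size 4 (every listed pair touches it), so no matching can be larger.

4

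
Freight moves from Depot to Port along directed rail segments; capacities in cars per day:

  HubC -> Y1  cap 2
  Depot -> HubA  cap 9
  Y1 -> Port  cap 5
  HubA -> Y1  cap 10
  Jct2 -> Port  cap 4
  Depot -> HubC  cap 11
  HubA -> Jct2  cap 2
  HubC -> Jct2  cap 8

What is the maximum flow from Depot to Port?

Augment Depot→HubC→Y1→Port: bottleneck 2, flow now 2.
Augment Depot→HubC→Jct2→Port: bottleneck 4, flow now 6.
Augment Depot→HubA→Y1→Port: bottleneck 3, flow now 9.
No augmenting path remains; maximum flow = 9.
In the residual graph, reachable from Depot: {Depot, HubC, HubA, Y1, Jct2}.
Min-cut edges: Y1→Port (5), Jct2→Port (4); capacity 5 + 4 = 9.
This cut is saturated, so no flow can exceed 9.

9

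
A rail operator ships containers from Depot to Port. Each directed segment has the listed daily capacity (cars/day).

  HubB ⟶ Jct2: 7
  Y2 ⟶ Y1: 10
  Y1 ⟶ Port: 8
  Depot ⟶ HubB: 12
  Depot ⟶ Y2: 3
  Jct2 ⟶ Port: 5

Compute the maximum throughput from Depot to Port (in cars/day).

Augment Depot→HubB→Jct2→Port: bottleneck 5, flow now 5.
Augment Depot→Y2→Y1→Port: bottleneck 3, flow now 8.
No augmenting path remains; maximum flow = 8.
In the residual graph, reachable from Depot: {Depot, HubB, Jct2}.
Min-cut edges: Depot→Y2 (3), Jct2→Port (5); capacity 3 + 5 = 8.
This cut is saturated, so no flow can exceed 8.

8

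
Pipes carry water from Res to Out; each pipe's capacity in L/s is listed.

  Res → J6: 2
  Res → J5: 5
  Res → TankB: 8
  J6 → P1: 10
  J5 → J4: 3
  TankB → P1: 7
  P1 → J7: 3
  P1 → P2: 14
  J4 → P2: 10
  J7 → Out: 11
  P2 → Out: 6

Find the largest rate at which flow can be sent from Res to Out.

9

Augment Res→J6→P1→J7→Out: bottleneck 2, flow now 2.
Augment Res→J5→J4→P2→Out: bottleneck 3, flow now 5.
Augment Res→TankB→P1→J7→Out: bottleneck 1, flow now 6.
Augment Res→TankB→P1→P2→Out: bottleneck 3, flow now 9.
No augmenting path remains; maximum flow = 9.
In the residual graph, reachable from Res: {Res, J6, J5, TankB, P1, J4, P2}.
Min-cut edges: P1→J7 (3), P2→Out (6); capacity 3 + 6 = 9.
This cut is saturated, so no flow can exceed 9.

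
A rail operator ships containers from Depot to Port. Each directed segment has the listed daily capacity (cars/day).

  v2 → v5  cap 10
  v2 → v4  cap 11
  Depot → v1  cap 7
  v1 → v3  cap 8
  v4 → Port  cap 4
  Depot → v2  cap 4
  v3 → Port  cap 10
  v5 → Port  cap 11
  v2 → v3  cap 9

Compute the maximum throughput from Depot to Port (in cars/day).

11

Augment Depot→v1→v3→Port: bottleneck 7, flow now 7.
Augment Depot→v2→v3→Port: bottleneck 3, flow now 10.
Augment Depot→v2→v4→Port: bottleneck 1, flow now 11.
No augmenting path remains; maximum flow = 11.
In the residual graph, reachable from Depot: {Depot}.
Min-cut edges: Depot→v1 (7), Depot→v2 (4); capacity 7 + 4 = 11.
This cut is saturated, so no flow can exceed 11.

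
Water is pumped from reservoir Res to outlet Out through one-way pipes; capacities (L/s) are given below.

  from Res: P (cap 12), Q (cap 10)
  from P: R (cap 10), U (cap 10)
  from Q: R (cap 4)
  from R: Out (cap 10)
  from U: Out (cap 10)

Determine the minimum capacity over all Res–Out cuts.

16

Augment Res→P→R→Out: bottleneck 10, flow now 10.
Augment Res→P→U→Out: bottleneck 2, flow now 12.
Augment Res→Q→R→P→U→Out: bottleneck 4, flow now 16. (uses reverse residual edge)
No augmenting path remains; maximum flow = 16.
By max-flow min-cut, the minimum cut capacity equals the max flow.
In the residual graph, reachable from Res: {Res, Q}.
Min-cut edges: Res→P (12), Q→R (4); capacity 12 + 4 = 16.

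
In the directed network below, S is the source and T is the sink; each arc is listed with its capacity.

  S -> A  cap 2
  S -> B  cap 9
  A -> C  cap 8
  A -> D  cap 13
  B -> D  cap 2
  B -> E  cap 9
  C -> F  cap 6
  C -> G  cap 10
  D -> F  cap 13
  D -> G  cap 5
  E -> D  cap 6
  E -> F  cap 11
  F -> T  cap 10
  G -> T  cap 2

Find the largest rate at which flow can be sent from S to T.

Augment S→A→C→F→T: bottleneck 2, flow now 2.
Augment S→B→D→F→T: bottleneck 2, flow now 4.
Augment S→B→E→F→T: bottleneck 6, flow now 10.
Augment S→B→E→D→G→T: bottleneck 1, flow now 11.
No augmenting path remains; maximum flow = 11.
In the residual graph, reachable from S: {S}.
Min-cut edges: S→A (2), S→B (9); capacity 2 + 9 = 11.
This cut is saturated, so no flow can exceed 11.

11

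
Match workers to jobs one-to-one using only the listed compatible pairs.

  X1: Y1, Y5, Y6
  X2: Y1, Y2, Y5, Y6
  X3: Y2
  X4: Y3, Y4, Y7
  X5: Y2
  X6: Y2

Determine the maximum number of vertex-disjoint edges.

Unit-capacity flow: source→left, listed edges, right→sink; max matching = max flow.
Augmenting path X1→Y1 (+1); matched 1.
Augmenting path X2→Y2 (+1); matched 2.
Augmenting path X4→Y3 (+1); matched 3.
Augmenting path X3→Y2→X2→Y5 (+1); matched 4.
No augmenting path remains; maximum matching = 4.
König certificate: {X1, X2, X4, Y2} is a vertex cover of size 4 (every listed pair touches it), so no matching can be larger.

4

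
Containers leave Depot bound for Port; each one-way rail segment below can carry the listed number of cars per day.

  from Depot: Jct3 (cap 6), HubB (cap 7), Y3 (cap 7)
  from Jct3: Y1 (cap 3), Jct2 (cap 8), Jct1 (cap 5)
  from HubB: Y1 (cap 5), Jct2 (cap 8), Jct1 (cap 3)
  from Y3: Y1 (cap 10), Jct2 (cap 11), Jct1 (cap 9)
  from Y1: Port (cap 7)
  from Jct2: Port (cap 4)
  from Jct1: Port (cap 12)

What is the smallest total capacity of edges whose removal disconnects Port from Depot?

20

Augment Depot→Jct3→Y1→Port: bottleneck 3, flow now 3.
Augment Depot→Jct3→Jct2→Port: bottleneck 3, flow now 6.
Augment Depot→HubB→Y1→Port: bottleneck 4, flow now 10.
Augment Depot→HubB→Jct2→Port: bottleneck 1, flow now 11.
Augment Depot→HubB→Jct1→Port: bottleneck 2, flow now 13.
Augment Depot→Y3→Jct1→Port: bottleneck 7, flow now 20.
No augmenting path remains; maximum flow = 20.
By max-flow min-cut, the minimum cut capacity equals the max flow.
In the residual graph, reachable from Depot: {Depot}.
Min-cut edges: Depot→Jct3 (6), Depot→HubB (7), Depot→Y3 (7); capacity 6 + 7 + 7 = 20.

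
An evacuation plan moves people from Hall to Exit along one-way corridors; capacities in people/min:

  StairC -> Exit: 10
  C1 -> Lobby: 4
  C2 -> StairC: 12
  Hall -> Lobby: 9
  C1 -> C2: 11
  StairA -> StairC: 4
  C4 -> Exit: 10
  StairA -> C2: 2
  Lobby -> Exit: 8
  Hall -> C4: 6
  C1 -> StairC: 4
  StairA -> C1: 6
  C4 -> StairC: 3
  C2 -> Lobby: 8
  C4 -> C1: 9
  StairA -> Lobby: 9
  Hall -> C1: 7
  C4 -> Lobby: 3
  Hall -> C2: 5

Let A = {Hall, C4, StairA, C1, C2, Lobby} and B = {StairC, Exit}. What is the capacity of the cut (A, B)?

41

Edges leaving {Hall, C4, StairA, C1, C2, Lobby}: C4→StairC (3), C4→Exit (10), StairA→StairC (4), C1→StairC (4), C2→StairC (12), Lobby→Exit (8).
Cut capacity = 3 + 10 + 4 + 4 + 12 + 8 = 41.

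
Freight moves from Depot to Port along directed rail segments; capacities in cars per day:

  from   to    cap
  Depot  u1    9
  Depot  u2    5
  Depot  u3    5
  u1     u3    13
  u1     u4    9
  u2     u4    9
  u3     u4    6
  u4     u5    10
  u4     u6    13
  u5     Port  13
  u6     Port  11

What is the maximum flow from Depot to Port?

Augment Depot→u1→u4→u5→Port: bottleneck 9, flow now 9.
Augment Depot→u2→u4→u5→Port: bottleneck 1, flow now 10.
Augment Depot→u2→u4→u6→Port: bottleneck 4, flow now 14.
Augment Depot→u3→u4→u6→Port: bottleneck 5, flow now 19.
No augmenting path remains; maximum flow = 19.
In the residual graph, reachable from Depot: {Depot}.
Min-cut edges: Depot→u1 (9), Depot→u2 (5), Depot→u3 (5); capacity 9 + 5 + 5 = 19.
This cut is saturated, so no flow can exceed 19.

19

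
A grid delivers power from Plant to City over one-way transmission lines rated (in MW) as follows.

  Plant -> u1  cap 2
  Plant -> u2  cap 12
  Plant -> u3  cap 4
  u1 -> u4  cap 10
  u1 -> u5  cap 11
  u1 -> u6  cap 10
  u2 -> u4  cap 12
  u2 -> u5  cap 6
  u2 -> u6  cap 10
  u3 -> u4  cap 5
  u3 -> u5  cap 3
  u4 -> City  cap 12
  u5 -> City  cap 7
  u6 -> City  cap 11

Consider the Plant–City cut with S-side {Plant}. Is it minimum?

Yes — it is a minimum cut (capacity 18).

Given cut capacity: 2 + 12 + 4 = 18.
Augment Plant→u1→u4→City: bottleneck 2, flow now 2.
Augment Plant→u2→u4→City: bottleneck 10, flow now 12.
Augment Plant→u2→u5→City: bottleneck 2, flow now 14.
Augment Plant→u3→u5→City: bottleneck 3, flow now 17.
Augment Plant→u3→u4→u1→u5→City: bottleneck 1, flow now 18. (uses reverse residual edge)
No augmenting path remains; maximum flow = 18.
Cut capacity 18 equals the max flow, so it is a minimum cut.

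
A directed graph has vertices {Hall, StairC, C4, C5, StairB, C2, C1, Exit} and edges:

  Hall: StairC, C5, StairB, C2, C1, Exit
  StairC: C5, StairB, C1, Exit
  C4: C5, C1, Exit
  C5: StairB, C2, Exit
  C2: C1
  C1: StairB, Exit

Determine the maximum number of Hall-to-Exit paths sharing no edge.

Assign every edge capacity 1; by Menger, the answer equals the max flow.
Path Hall→Exit (+1); total 1.
Path Hall→StairC→Exit (+1); total 2.
Path Hall→C5→Exit (+1); total 3.
Path Hall→C1→Exit (+1); total 4.
No residual Hall→Exit path; max flow = 4.
Certifying cut of size 4: {C1→Exit, Hall→C5, Hall→Exit, Hall→StairC}.

4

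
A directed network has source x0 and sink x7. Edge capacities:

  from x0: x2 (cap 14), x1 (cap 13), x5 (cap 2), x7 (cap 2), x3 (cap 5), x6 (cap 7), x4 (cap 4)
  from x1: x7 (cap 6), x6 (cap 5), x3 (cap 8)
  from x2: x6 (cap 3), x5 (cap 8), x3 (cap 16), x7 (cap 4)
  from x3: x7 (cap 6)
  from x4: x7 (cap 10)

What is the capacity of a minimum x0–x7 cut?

Augment x0→x7: bottleneck 2, flow now 2.
Augment x0→x1→x7: bottleneck 6, flow now 8.
Augment x0→x2→x7: bottleneck 4, flow now 12.
Augment x0→x3→x7: bottleneck 5, flow now 17.
Augment x0→x4→x7: bottleneck 4, flow now 21.
Augment x0→x1→x3→x7: bottleneck 1, flow now 22.
No augmenting path remains; maximum flow = 22.
By max-flow min-cut, the minimum cut capacity equals the max flow.
In the residual graph, reachable from x0: {x0, x1, x2, x3, x5, x6}.
Min-cut edges: x0→x4 (4), x0→x7 (2), x1→x7 (6), x2→x7 (4), x3→x7 (6); capacity 4 + 2 + 6 + 4 + 6 = 22.

22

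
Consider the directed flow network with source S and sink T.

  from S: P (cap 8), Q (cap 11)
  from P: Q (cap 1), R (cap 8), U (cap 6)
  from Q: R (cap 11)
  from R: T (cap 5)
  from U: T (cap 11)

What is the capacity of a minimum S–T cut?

Augment S→P→R→T: bottleneck 5, flow now 5.
Augment S→P→U→T: bottleneck 3, flow now 8.
Augment S→Q→R→P→U→T: bottleneck 3, flow now 11. (uses reverse residual edge)
No augmenting path remains; maximum flow = 11.
By max-flow min-cut, the minimum cut capacity equals the max flow.
In the residual graph, reachable from S: {S, P, Q, R}.
Min-cut edges: P→U (6), R→T (5); capacity 6 + 5 = 11.

11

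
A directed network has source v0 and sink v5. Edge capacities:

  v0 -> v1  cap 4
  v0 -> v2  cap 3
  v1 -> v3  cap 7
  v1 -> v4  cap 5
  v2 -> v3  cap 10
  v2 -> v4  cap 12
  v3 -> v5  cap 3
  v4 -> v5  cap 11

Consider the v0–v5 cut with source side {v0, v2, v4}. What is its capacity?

25

Edges leaving {v0, v2, v4}: v0→v1 (4), v2→v3 (10), v4→v5 (11).
Cut capacity = 4 + 10 + 11 = 25.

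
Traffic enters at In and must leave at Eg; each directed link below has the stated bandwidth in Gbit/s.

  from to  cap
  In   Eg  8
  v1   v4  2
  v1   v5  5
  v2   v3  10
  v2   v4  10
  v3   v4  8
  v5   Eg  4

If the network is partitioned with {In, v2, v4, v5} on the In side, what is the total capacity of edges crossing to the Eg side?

Edges leaving {In, v2, v4, v5}: In→Eg (8), v2→v3 (10), v5→Eg (4).
Cut capacity = 8 + 10 + 4 = 22.

22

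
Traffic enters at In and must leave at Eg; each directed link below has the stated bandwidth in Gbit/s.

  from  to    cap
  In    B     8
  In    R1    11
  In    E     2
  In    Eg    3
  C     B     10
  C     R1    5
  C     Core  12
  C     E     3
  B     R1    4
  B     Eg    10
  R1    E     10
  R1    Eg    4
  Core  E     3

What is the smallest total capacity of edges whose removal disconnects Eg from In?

Augment In→Eg: bottleneck 3, flow now 3.
Augment In→B→Eg: bottleneck 8, flow now 11.
Augment In→R1→Eg: bottleneck 4, flow now 15.
No augmenting path remains; maximum flow = 15.
By max-flow min-cut, the minimum cut capacity equals the max flow.
In the residual graph, reachable from In: {In, R1, E}.
Min-cut edges: In→B (8), In→Eg (3), R1→Eg (4); capacity 8 + 3 + 4 = 15.

15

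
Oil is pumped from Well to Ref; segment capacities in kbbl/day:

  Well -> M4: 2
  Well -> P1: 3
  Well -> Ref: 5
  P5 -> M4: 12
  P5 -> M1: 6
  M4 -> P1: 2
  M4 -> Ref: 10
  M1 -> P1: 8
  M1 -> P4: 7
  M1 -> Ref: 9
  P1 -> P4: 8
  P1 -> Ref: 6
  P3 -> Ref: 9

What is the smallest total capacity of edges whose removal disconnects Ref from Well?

10

Augment Well→Ref: bottleneck 5, flow now 5.
Augment Well→M4→Ref: bottleneck 2, flow now 7.
Augment Well→P1→Ref: bottleneck 3, flow now 10.
No augmenting path remains; maximum flow = 10.
By max-flow min-cut, the minimum cut capacity equals the max flow.
In the residual graph, reachable from Well: {Well}.
Min-cut edges: Well→M4 (2), Well→P1 (3), Well→Ref (5); capacity 2 + 3 + 5 = 10.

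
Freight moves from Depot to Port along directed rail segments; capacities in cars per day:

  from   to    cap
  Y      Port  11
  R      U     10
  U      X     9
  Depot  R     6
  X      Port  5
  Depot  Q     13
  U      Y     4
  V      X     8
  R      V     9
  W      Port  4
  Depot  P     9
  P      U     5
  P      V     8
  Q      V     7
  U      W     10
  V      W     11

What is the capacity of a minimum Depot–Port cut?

13

Augment Depot→P→U→W→Port: bottleneck 4, flow now 4.
Augment Depot→P→U→X→Port: bottleneck 1, flow now 5.
Augment Depot→P→V→X→Port: bottleneck 4, flow now 9.
Augment Depot→R→U→Y→Port: bottleneck 4, flow now 13.
No augmenting path remains; maximum flow = 13.
By max-flow min-cut, the minimum cut capacity equals the max flow.
In the residual graph, reachable from Depot: {Depot, P, Q, R, U, V, W, X}.
Min-cut edges: U→Y (4), W→Port (4), X→Port (5); capacity 4 + 4 + 5 = 13.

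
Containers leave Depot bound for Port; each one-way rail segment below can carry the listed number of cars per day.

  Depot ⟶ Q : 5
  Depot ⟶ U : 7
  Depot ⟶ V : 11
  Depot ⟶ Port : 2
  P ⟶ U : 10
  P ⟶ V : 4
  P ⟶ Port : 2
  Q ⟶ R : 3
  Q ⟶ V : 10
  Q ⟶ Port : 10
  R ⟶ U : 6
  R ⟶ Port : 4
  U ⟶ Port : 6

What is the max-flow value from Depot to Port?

Augment Depot→Port: bottleneck 2, flow now 2.
Augment Depot→Q→Port: bottleneck 5, flow now 7.
Augment Depot→U→Port: bottleneck 6, flow now 13.
No augmenting path remains; maximum flow = 13.
In the residual graph, reachable from Depot: {Depot, U, V}.
Min-cut edges: Depot→Q (5), Depot→Port (2), U→Port (6); capacity 5 + 2 + 6 = 13.
This cut is saturated, so no flow can exceed 13.

13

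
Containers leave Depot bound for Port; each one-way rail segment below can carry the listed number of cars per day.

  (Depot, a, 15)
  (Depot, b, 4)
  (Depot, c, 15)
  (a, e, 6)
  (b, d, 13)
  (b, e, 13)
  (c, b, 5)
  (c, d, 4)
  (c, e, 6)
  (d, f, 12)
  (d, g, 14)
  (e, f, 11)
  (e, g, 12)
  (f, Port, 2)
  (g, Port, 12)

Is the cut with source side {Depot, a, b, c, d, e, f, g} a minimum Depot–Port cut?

Given cut capacity: 2 + 12 = 14.
Augment Depot→a→e→f→Port: bottleneck 2, flow now 2.
Augment Depot→a→e→g→Port: bottleneck 4, flow now 6.
Augment Depot→b→d→g→Port: bottleneck 4, flow now 10.
Augment Depot→c→d→g→Port: bottleneck 4, flow now 14.
No augmenting path remains; maximum flow = 14.
Cut capacity 14 equals the max flow, so it is a minimum cut.

Yes — it is a minimum cut (capacity 14).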